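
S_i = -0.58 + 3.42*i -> [-0.58, 2.84, 6.26, 9.68, 13.1]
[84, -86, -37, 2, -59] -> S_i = Random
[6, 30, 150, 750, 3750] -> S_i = 6*5^i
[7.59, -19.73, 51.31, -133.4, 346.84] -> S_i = 7.59*(-2.60)^i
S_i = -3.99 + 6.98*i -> [-3.99, 2.99, 9.97, 16.95, 23.93]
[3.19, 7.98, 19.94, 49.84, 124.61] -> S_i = 3.19*2.50^i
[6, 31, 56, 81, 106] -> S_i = 6 + 25*i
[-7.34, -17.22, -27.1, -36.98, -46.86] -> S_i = -7.34 + -9.88*i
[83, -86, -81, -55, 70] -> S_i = Random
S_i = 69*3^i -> [69, 207, 621, 1863, 5589]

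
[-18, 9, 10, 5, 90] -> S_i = Random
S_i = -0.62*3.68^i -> [-0.62, -2.28, -8.4, -30.9, -113.71]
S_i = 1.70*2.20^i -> [1.7, 3.74, 8.23, 18.1, 39.82]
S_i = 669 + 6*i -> [669, 675, 681, 687, 693]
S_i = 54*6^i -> [54, 324, 1944, 11664, 69984]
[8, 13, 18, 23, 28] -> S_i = 8 + 5*i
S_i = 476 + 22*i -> [476, 498, 520, 542, 564]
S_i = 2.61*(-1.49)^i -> [2.61, -3.89, 5.79, -8.63, 12.86]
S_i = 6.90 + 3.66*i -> [6.9, 10.56, 14.22, 17.88, 21.54]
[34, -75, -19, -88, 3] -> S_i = Random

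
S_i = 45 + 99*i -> [45, 144, 243, 342, 441]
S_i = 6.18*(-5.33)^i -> [6.18, -32.94, 175.57, -935.77, 4987.67]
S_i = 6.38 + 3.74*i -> [6.38, 10.12, 13.86, 17.6, 21.34]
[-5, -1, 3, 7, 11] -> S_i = -5 + 4*i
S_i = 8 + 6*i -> [8, 14, 20, 26, 32]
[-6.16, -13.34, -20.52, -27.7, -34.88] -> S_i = -6.16 + -7.18*i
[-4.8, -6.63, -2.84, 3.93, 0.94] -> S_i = Random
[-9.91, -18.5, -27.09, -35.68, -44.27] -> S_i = -9.91 + -8.59*i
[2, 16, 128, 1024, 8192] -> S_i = 2*8^i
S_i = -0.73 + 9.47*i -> [-0.73, 8.74, 18.21, 27.68, 37.15]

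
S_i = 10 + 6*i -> [10, 16, 22, 28, 34]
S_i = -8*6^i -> [-8, -48, -288, -1728, -10368]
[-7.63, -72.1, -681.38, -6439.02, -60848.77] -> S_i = -7.63*9.45^i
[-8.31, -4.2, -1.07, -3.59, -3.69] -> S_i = Random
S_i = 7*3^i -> [7, 21, 63, 189, 567]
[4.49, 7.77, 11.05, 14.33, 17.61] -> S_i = 4.49 + 3.28*i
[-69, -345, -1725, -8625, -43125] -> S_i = -69*5^i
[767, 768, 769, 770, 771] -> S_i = 767 + 1*i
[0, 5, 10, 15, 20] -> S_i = 0 + 5*i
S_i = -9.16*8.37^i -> [-9.16, -76.67, -641.72, -5371.21, -44957.0]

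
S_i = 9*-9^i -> [9, -81, 729, -6561, 59049]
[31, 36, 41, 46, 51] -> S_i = 31 + 5*i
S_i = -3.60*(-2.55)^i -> [-3.6, 9.18, -23.41, 59.69, -152.22]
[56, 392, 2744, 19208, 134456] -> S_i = 56*7^i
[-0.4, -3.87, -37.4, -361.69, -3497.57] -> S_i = -0.40*9.67^i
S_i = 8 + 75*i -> [8, 83, 158, 233, 308]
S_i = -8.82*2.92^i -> [-8.82, -25.75, -75.2, -219.59, -641.21]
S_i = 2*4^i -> [2, 8, 32, 128, 512]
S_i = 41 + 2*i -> [41, 43, 45, 47, 49]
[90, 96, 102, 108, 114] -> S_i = 90 + 6*i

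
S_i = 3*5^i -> [3, 15, 75, 375, 1875]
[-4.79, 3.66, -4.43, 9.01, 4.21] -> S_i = Random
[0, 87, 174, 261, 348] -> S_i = 0 + 87*i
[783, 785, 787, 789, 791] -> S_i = 783 + 2*i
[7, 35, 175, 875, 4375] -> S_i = 7*5^i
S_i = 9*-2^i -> [9, -18, 36, -72, 144]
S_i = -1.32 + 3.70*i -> [-1.32, 2.38, 6.08, 9.78, 13.48]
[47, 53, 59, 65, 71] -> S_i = 47 + 6*i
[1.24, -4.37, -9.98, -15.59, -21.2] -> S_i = 1.24 + -5.61*i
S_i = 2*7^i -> [2, 14, 98, 686, 4802]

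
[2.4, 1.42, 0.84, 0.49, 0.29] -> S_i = 2.40*0.59^i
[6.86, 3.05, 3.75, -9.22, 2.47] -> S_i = Random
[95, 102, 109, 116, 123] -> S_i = 95 + 7*i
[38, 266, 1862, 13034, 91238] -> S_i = 38*7^i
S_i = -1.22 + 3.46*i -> [-1.22, 2.24, 5.7, 9.16, 12.62]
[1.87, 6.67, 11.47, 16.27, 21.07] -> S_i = 1.87 + 4.80*i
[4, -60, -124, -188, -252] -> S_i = 4 + -64*i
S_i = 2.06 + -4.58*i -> [2.06, -2.52, -7.1, -11.68, -16.26]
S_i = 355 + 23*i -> [355, 378, 401, 424, 447]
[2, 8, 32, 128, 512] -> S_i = 2*4^i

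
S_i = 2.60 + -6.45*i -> [2.6, -3.85, -10.3, -16.75, -23.2]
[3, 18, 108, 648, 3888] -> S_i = 3*6^i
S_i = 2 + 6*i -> [2, 8, 14, 20, 26]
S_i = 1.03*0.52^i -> [1.03, 0.54, 0.28, 0.14, 0.08]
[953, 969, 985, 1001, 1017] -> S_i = 953 + 16*i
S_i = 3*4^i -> [3, 12, 48, 192, 768]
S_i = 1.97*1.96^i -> [1.97, 3.86, 7.57, 14.83, 29.07]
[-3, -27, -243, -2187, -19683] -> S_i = -3*9^i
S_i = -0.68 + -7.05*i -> [-0.68, -7.73, -14.78, -21.83, -28.88]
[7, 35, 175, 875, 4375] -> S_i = 7*5^i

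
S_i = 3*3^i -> [3, 9, 27, 81, 243]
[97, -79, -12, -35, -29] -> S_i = Random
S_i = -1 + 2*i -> [-1, 1, 3, 5, 7]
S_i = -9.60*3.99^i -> [-9.6, -38.3, -152.83, -609.8, -2433.12]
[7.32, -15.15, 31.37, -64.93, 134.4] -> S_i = 7.32*(-2.07)^i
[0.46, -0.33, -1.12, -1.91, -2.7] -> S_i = 0.46 + -0.79*i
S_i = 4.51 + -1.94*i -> [4.51, 2.57, 0.63, -1.31, -3.25]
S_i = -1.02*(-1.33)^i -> [-1.02, 1.36, -1.8, 2.4, -3.19]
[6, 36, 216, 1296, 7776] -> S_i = 6*6^i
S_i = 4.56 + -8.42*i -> [4.56, -3.86, -12.28, -20.7, -29.12]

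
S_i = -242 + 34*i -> [-242, -208, -174, -140, -106]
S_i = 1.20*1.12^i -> [1.2, 1.34, 1.51, 1.69, 1.89]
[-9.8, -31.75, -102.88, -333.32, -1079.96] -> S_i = -9.80*3.24^i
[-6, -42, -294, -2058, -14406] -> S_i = -6*7^i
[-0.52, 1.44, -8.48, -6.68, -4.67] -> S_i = Random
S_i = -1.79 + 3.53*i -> [-1.79, 1.74, 5.27, 8.8, 12.33]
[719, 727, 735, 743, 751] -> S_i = 719 + 8*i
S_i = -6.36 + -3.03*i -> [-6.36, -9.39, -12.42, -15.45, -18.48]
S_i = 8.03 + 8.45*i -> [8.03, 16.48, 24.93, 33.38, 41.83]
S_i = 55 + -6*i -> [55, 49, 43, 37, 31]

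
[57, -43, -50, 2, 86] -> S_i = Random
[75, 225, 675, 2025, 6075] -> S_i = 75*3^i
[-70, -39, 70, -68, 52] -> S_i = Random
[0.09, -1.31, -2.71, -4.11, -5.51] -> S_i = 0.09 + -1.40*i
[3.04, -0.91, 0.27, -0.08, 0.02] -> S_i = 3.04*(-0.30)^i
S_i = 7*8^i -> [7, 56, 448, 3584, 28672]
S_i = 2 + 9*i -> [2, 11, 20, 29, 38]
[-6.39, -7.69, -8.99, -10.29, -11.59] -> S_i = -6.39 + -1.30*i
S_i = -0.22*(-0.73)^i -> [-0.22, 0.16, -0.12, 0.09, -0.06]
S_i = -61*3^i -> [-61, -183, -549, -1647, -4941]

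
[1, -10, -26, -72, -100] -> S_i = Random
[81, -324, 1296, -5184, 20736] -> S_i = 81*-4^i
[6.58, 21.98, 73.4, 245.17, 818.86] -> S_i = 6.58*3.34^i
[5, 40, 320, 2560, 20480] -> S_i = 5*8^i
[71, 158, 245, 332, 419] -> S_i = 71 + 87*i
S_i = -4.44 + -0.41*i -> [-4.44, -4.85, -5.26, -5.67, -6.08]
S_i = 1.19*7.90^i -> [1.19, 9.4, 74.27, 586.72, 4635.06]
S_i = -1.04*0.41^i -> [-1.04, -0.43, -0.17, -0.07, -0.03]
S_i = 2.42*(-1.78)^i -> [2.42, -4.31, 7.67, -13.65, 24.29]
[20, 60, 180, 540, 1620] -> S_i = 20*3^i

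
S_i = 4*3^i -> [4, 12, 36, 108, 324]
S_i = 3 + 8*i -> [3, 11, 19, 27, 35]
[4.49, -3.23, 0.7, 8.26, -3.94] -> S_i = Random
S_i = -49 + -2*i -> [-49, -51, -53, -55, -57]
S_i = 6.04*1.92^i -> [6.04, 11.6, 22.27, 42.75, 82.08]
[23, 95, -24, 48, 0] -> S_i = Random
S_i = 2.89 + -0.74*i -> [2.89, 2.15, 1.41, 0.67, -0.07]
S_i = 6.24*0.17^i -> [6.24, 1.06, 0.18, 0.03, 0.01]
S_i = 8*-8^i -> [8, -64, 512, -4096, 32768]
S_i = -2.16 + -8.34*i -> [-2.16, -10.5, -18.84, -27.18, -35.52]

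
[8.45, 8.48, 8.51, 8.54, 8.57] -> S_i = 8.45 + 0.03*i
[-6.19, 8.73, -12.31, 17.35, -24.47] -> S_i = -6.19*(-1.41)^i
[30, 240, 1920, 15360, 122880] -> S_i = 30*8^i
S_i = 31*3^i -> [31, 93, 279, 837, 2511]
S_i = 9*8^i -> [9, 72, 576, 4608, 36864]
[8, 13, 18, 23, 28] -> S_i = 8 + 5*i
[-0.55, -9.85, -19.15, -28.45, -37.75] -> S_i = -0.55 + -9.30*i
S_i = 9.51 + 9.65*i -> [9.51, 19.16, 28.81, 38.46, 48.11]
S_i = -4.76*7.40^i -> [-4.76, -35.22, -260.66, -1928.87, -14273.61]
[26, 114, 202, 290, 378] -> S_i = 26 + 88*i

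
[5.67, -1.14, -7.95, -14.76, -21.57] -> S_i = 5.67 + -6.81*i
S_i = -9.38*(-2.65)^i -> [-9.38, 24.86, -65.87, 174.56, -462.58]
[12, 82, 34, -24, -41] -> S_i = Random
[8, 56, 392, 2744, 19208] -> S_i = 8*7^i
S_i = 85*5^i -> [85, 425, 2125, 10625, 53125]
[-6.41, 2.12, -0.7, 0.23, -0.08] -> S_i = -6.41*(-0.33)^i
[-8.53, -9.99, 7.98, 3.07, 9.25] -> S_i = Random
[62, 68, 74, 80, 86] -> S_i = 62 + 6*i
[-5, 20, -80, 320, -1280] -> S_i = -5*-4^i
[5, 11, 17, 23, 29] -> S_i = 5 + 6*i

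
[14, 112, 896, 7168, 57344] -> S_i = 14*8^i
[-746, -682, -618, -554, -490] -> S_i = -746 + 64*i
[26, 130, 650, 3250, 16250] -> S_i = 26*5^i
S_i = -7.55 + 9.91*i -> [-7.55, 2.36, 12.27, 22.18, 32.09]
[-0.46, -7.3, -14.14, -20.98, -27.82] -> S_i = -0.46 + -6.84*i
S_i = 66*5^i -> [66, 330, 1650, 8250, 41250]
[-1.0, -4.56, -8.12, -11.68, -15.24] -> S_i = -1.00 + -3.56*i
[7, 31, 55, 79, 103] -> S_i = 7 + 24*i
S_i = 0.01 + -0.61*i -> [0.01, -0.6, -1.21, -1.82, -2.43]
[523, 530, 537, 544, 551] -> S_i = 523 + 7*i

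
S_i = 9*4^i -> [9, 36, 144, 576, 2304]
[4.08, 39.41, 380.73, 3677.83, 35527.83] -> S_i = 4.08*9.66^i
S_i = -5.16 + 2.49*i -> [-5.16, -2.67, -0.18, 2.31, 4.8]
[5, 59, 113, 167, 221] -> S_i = 5 + 54*i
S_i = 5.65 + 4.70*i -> [5.65, 10.35, 15.05, 19.75, 24.45]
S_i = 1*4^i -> [1, 4, 16, 64, 256]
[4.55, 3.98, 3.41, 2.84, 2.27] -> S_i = 4.55 + -0.57*i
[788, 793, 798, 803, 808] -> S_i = 788 + 5*i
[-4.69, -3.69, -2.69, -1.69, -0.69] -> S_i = -4.69 + 1.00*i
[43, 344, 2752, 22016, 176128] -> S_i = 43*8^i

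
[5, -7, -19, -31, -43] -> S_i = 5 + -12*i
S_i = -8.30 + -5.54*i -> [-8.3, -13.84, -19.38, -24.92, -30.46]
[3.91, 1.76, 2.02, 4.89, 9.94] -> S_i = Random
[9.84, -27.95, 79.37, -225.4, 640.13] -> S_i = 9.84*(-2.84)^i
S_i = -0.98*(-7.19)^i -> [-0.98, 7.05, -50.66, 364.26, -2619.04]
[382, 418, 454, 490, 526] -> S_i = 382 + 36*i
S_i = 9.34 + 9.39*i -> [9.34, 18.73, 28.12, 37.51, 46.9]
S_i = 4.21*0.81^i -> [4.21, 3.41, 2.76, 2.24, 1.81]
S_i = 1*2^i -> [1, 2, 4, 8, 16]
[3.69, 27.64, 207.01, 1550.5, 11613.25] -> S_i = 3.69*7.49^i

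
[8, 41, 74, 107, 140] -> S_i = 8 + 33*i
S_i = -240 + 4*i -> [-240, -236, -232, -228, -224]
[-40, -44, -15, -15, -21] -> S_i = Random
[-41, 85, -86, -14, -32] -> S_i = Random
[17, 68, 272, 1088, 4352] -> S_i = 17*4^i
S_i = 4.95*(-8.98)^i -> [4.95, -44.45, 399.17, -3584.55, 32189.23]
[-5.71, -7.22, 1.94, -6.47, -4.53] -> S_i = Random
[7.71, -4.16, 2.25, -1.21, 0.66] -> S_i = 7.71*(-0.54)^i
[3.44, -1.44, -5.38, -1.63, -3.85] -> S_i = Random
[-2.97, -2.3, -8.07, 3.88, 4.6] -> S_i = Random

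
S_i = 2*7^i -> [2, 14, 98, 686, 4802]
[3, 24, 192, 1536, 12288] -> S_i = 3*8^i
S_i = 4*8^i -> [4, 32, 256, 2048, 16384]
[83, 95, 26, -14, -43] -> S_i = Random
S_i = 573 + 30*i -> [573, 603, 633, 663, 693]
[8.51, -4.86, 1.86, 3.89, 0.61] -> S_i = Random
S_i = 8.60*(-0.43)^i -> [8.6, -3.7, 1.59, -0.68, 0.29]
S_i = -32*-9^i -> [-32, 288, -2592, 23328, -209952]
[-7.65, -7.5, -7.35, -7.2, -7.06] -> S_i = -7.65*0.98^i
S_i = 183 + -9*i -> [183, 174, 165, 156, 147]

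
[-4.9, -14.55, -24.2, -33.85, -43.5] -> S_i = -4.90 + -9.65*i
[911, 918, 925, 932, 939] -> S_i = 911 + 7*i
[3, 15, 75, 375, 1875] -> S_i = 3*5^i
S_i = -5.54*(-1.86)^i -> [-5.54, 10.3, -19.17, 35.65, -66.31]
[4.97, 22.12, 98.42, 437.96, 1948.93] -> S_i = 4.97*4.45^i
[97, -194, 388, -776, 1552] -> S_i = 97*-2^i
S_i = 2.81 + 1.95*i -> [2.81, 4.76, 6.71, 8.66, 10.61]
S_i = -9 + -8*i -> [-9, -17, -25, -33, -41]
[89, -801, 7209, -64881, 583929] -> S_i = 89*-9^i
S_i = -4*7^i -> [-4, -28, -196, -1372, -9604]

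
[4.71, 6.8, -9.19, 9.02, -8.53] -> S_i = Random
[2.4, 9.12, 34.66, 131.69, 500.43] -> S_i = 2.40*3.80^i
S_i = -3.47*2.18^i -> [-3.47, -7.56, -16.49, -35.95, -78.37]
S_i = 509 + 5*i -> [509, 514, 519, 524, 529]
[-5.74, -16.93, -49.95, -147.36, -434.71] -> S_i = -5.74*2.95^i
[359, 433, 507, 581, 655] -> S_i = 359 + 74*i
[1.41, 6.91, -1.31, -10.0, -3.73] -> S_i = Random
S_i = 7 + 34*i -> [7, 41, 75, 109, 143]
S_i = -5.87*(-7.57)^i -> [-5.87, 44.44, -336.38, 2546.39, -19276.21]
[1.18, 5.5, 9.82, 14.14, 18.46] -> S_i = 1.18 + 4.32*i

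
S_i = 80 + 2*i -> [80, 82, 84, 86, 88]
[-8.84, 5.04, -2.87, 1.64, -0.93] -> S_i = -8.84*(-0.57)^i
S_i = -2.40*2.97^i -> [-2.4, -7.13, -21.17, -62.88, -186.74]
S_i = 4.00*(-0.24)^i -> [4.0, -0.96, 0.23, -0.06, 0.01]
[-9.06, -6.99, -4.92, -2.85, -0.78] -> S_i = -9.06 + 2.07*i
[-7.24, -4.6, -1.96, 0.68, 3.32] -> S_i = -7.24 + 2.64*i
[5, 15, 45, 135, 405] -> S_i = 5*3^i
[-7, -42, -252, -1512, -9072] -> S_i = -7*6^i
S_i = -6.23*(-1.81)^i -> [-6.23, 11.28, -20.41, 36.94, -66.87]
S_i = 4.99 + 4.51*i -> [4.99, 9.5, 14.01, 18.52, 23.03]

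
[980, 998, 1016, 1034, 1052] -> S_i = 980 + 18*i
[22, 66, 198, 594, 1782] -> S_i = 22*3^i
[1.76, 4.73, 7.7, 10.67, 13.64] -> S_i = 1.76 + 2.97*i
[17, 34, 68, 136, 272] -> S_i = 17*2^i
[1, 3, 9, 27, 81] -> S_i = 1*3^i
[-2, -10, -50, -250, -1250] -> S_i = -2*5^i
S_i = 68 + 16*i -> [68, 84, 100, 116, 132]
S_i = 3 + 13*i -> [3, 16, 29, 42, 55]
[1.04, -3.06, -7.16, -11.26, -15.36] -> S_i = 1.04 + -4.10*i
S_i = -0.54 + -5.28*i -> [-0.54, -5.82, -11.1, -16.38, -21.66]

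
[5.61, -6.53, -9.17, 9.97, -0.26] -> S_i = Random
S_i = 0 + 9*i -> [0, 9, 18, 27, 36]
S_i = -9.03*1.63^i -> [-9.03, -14.72, -23.99, -39.11, -63.74]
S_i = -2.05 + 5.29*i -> [-2.05, 3.24, 8.53, 13.82, 19.11]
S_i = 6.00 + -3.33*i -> [6.0, 2.67, -0.66, -3.99, -7.32]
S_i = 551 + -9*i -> [551, 542, 533, 524, 515]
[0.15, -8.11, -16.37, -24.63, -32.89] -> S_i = 0.15 + -8.26*i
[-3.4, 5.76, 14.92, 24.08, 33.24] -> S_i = -3.40 + 9.16*i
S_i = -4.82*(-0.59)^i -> [-4.82, 2.84, -1.68, 0.99, -0.58]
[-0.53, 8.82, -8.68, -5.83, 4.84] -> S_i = Random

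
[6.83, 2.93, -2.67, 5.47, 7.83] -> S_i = Random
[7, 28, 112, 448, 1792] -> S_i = 7*4^i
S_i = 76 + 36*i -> [76, 112, 148, 184, 220]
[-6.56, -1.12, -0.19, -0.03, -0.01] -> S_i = -6.56*0.17^i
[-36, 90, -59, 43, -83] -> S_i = Random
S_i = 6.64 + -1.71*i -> [6.64, 4.93, 3.22, 1.51, -0.2]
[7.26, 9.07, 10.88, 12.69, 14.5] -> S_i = 7.26 + 1.81*i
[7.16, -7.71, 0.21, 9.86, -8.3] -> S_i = Random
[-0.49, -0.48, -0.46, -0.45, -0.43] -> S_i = -0.49*0.97^i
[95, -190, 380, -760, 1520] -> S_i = 95*-2^i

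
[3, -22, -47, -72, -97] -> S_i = 3 + -25*i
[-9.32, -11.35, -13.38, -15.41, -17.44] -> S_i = -9.32 + -2.03*i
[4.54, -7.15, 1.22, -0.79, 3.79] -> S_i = Random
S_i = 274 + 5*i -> [274, 279, 284, 289, 294]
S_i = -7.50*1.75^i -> [-7.5, -13.12, -22.97, -40.2, -70.34]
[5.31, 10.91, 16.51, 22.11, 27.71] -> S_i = 5.31 + 5.60*i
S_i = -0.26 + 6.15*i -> [-0.26, 5.89, 12.04, 18.19, 24.34]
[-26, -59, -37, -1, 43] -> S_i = Random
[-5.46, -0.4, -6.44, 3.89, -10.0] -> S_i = Random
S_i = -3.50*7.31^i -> [-3.5, -25.58, -187.03, -1367.16, -9993.96]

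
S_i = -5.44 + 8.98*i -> [-5.44, 3.54, 12.52, 21.5, 30.48]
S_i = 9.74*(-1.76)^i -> [9.74, -17.14, 30.17, -53.1, 93.46]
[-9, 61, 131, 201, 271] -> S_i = -9 + 70*i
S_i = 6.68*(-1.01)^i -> [6.68, -6.75, 6.81, -6.88, 6.95]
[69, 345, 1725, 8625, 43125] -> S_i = 69*5^i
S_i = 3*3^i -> [3, 9, 27, 81, 243]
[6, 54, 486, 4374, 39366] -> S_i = 6*9^i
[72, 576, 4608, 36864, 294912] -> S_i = 72*8^i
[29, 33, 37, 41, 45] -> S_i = 29 + 4*i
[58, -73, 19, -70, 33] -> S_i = Random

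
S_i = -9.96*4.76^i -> [-9.96, -47.41, -225.67, -1074.19, -5113.13]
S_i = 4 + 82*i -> [4, 86, 168, 250, 332]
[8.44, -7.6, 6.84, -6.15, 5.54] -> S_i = 8.44*(-0.90)^i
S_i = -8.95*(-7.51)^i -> [-8.95, 67.21, -504.78, 3790.9, -28469.69]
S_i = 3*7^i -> [3, 21, 147, 1029, 7203]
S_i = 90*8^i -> [90, 720, 5760, 46080, 368640]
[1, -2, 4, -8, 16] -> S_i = 1*-2^i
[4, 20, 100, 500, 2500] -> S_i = 4*5^i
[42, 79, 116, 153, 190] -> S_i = 42 + 37*i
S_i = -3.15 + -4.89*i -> [-3.15, -8.04, -12.93, -17.82, -22.71]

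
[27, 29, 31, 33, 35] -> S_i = 27 + 2*i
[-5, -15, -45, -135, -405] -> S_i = -5*3^i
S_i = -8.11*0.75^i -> [-8.11, -6.08, -4.56, -3.42, -2.57]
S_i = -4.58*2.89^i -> [-4.58, -13.24, -38.25, -110.55, -319.49]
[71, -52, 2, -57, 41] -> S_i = Random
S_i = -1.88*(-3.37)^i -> [-1.88, 6.34, -21.35, 71.95, -242.48]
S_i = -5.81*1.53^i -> [-5.81, -8.89, -13.6, -20.81, -31.84]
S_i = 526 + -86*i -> [526, 440, 354, 268, 182]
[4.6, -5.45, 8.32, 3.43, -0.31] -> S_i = Random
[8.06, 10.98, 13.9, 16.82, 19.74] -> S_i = 8.06 + 2.92*i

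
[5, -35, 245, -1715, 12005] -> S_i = 5*-7^i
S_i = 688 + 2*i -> [688, 690, 692, 694, 696]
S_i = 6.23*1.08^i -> [6.23, 6.73, 7.27, 7.85, 8.48]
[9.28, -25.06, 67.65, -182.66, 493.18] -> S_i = 9.28*(-2.70)^i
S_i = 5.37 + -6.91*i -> [5.37, -1.54, -8.45, -15.36, -22.27]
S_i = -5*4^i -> [-5, -20, -80, -320, -1280]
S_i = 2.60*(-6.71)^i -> [2.6, -17.45, 117.06, -785.49, 5270.64]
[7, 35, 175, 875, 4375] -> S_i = 7*5^i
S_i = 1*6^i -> [1, 6, 36, 216, 1296]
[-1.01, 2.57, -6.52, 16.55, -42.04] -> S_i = -1.01*(-2.54)^i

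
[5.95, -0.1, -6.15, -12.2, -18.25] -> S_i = 5.95 + -6.05*i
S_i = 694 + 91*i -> [694, 785, 876, 967, 1058]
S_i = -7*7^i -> [-7, -49, -343, -2401, -16807]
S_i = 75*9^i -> [75, 675, 6075, 54675, 492075]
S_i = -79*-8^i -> [-79, 632, -5056, 40448, -323584]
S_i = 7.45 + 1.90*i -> [7.45, 9.35, 11.25, 13.15, 15.05]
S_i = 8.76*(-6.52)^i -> [8.76, -57.12, 372.39, -2427.99, 15830.49]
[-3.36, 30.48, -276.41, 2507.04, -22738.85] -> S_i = -3.36*(-9.07)^i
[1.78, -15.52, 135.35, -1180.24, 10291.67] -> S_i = 1.78*(-8.72)^i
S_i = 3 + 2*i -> [3, 5, 7, 9, 11]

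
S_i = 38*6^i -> [38, 228, 1368, 8208, 49248]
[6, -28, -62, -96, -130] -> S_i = 6 + -34*i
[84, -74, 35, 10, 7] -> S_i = Random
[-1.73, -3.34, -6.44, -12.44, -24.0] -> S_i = -1.73*1.93^i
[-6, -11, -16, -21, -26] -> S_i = -6 + -5*i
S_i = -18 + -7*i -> [-18, -25, -32, -39, -46]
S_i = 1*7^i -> [1, 7, 49, 343, 2401]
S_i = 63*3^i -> [63, 189, 567, 1701, 5103]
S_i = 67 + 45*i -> [67, 112, 157, 202, 247]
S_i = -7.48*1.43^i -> [-7.48, -10.7, -15.3, -21.87, -31.28]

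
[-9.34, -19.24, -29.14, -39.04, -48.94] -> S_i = -9.34 + -9.90*i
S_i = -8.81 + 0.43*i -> [-8.81, -8.38, -7.95, -7.52, -7.09]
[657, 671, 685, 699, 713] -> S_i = 657 + 14*i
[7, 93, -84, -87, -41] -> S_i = Random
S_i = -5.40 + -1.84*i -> [-5.4, -7.24, -9.08, -10.92, -12.76]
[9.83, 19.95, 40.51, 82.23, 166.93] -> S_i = 9.83*2.03^i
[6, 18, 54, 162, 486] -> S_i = 6*3^i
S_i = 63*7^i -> [63, 441, 3087, 21609, 151263]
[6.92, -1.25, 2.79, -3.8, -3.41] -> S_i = Random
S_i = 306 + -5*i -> [306, 301, 296, 291, 286]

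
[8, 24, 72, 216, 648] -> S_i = 8*3^i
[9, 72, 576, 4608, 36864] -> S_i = 9*8^i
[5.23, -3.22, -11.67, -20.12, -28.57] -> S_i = 5.23 + -8.45*i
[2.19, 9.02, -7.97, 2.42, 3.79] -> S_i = Random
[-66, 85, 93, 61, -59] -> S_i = Random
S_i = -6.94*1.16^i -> [-6.94, -8.05, -9.34, -10.83, -12.57]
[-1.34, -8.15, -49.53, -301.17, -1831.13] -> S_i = -1.34*6.08^i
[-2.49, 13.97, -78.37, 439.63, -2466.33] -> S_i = -2.49*(-5.61)^i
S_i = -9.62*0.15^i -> [-9.62, -1.44, -0.22, -0.03, -0.0]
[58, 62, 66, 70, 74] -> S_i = 58 + 4*i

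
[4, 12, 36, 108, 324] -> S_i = 4*3^i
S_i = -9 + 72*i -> [-9, 63, 135, 207, 279]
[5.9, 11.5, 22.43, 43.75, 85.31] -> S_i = 5.90*1.95^i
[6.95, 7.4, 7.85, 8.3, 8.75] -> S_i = 6.95 + 0.45*i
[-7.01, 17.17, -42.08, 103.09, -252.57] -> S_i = -7.01*(-2.45)^i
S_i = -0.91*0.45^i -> [-0.91, -0.41, -0.18, -0.08, -0.04]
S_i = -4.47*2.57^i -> [-4.47, -11.49, -29.52, -75.88, -195.0]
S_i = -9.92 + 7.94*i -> [-9.92, -1.98, 5.96, 13.9, 21.84]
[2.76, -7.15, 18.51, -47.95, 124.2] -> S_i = 2.76*(-2.59)^i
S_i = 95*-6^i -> [95, -570, 3420, -20520, 123120]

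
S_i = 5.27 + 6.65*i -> [5.27, 11.92, 18.57, 25.22, 31.87]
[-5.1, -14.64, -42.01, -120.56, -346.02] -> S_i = -5.10*2.87^i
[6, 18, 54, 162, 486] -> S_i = 6*3^i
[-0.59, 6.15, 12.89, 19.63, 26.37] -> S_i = -0.59 + 6.74*i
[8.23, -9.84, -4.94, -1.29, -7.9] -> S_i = Random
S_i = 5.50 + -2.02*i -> [5.5, 3.48, 1.46, -0.56, -2.58]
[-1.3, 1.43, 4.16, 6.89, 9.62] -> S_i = -1.30 + 2.73*i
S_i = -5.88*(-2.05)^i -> [-5.88, 12.05, -24.71, 50.66, -103.85]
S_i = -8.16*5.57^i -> [-8.16, -45.45, -253.16, -1410.12, -7854.36]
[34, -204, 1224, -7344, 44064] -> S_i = 34*-6^i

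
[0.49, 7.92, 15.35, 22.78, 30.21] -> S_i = 0.49 + 7.43*i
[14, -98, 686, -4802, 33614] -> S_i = 14*-7^i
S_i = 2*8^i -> [2, 16, 128, 1024, 8192]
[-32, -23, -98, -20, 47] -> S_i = Random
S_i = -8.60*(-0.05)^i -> [-8.6, 0.43, -0.02, 0.0, -0.0]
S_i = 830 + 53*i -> [830, 883, 936, 989, 1042]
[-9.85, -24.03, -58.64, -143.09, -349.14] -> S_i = -9.85*2.44^i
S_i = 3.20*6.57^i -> [3.2, 21.02, 138.13, 907.5, 5962.27]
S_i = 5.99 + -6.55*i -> [5.99, -0.56, -7.11, -13.66, -20.21]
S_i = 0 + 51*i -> [0, 51, 102, 153, 204]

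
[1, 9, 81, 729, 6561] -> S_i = 1*9^i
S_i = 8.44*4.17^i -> [8.44, 35.19, 146.76, 612.0, 2552.04]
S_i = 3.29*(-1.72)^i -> [3.29, -5.66, 9.73, -16.74, 28.79]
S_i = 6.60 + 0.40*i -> [6.6, 7.0, 7.4, 7.8, 8.2]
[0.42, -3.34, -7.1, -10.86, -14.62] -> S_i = 0.42 + -3.76*i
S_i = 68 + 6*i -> [68, 74, 80, 86, 92]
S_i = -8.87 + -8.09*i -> [-8.87, -16.96, -25.05, -33.14, -41.23]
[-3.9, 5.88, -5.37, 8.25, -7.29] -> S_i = Random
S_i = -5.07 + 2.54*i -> [-5.07, -2.53, 0.01, 2.55, 5.09]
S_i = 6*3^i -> [6, 18, 54, 162, 486]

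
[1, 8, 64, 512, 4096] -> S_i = 1*8^i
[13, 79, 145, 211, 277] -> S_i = 13 + 66*i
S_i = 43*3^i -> [43, 129, 387, 1161, 3483]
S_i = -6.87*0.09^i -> [-6.87, -0.62, -0.06, -0.01, -0.0]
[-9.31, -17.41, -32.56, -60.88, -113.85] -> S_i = -9.31*1.87^i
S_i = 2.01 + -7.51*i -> [2.01, -5.5, -13.01, -20.52, -28.03]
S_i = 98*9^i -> [98, 882, 7938, 71442, 642978]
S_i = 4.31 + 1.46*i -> [4.31, 5.77, 7.23, 8.69, 10.15]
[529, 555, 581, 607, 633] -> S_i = 529 + 26*i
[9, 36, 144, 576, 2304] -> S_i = 9*4^i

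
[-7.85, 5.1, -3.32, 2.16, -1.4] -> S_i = -7.85*(-0.65)^i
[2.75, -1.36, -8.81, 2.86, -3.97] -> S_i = Random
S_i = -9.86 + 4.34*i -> [-9.86, -5.52, -1.18, 3.16, 7.5]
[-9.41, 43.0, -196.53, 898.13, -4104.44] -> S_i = -9.41*(-4.57)^i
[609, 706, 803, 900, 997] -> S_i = 609 + 97*i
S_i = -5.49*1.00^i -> [-5.49, -5.49, -5.49, -5.49, -5.49]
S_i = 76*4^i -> [76, 304, 1216, 4864, 19456]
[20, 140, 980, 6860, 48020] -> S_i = 20*7^i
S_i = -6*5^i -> [-6, -30, -150, -750, -3750]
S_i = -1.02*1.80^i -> [-1.02, -1.84, -3.3, -5.95, -10.71]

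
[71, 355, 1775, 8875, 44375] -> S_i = 71*5^i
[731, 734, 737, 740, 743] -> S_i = 731 + 3*i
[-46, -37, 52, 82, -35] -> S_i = Random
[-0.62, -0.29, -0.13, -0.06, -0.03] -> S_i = -0.62*0.46^i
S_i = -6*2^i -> [-6, -12, -24, -48, -96]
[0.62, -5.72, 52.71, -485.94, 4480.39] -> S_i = 0.62*(-9.22)^i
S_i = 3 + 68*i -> [3, 71, 139, 207, 275]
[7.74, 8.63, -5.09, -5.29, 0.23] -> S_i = Random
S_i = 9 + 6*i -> [9, 15, 21, 27, 33]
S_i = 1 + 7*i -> [1, 8, 15, 22, 29]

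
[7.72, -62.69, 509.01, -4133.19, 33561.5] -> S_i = 7.72*(-8.12)^i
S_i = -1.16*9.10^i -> [-1.16, -10.56, -96.06, -874.14, -7954.7]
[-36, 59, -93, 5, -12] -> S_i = Random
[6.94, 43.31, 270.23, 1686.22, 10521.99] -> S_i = 6.94*6.24^i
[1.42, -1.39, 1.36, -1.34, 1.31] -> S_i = 1.42*(-0.98)^i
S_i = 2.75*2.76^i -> [2.75, 7.59, 20.95, 57.82, 159.58]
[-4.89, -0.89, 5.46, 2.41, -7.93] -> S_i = Random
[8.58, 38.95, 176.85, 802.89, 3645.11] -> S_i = 8.58*4.54^i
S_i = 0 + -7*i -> [0, -7, -14, -21, -28]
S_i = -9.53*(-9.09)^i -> [-9.53, 86.63, -787.45, 7157.88, -65065.15]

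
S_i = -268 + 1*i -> [-268, -267, -266, -265, -264]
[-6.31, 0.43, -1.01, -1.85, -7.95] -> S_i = Random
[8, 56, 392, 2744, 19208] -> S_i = 8*7^i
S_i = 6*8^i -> [6, 48, 384, 3072, 24576]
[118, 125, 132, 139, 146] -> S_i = 118 + 7*i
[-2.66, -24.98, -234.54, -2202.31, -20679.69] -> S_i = -2.66*9.39^i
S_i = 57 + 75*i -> [57, 132, 207, 282, 357]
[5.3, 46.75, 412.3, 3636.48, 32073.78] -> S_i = 5.30*8.82^i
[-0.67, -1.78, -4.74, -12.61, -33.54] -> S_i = -0.67*2.66^i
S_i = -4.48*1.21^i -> [-4.48, -5.42, -6.56, -7.94, -9.6]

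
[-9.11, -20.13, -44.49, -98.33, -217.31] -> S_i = -9.11*2.21^i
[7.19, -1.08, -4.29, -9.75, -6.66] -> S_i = Random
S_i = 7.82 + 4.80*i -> [7.82, 12.62, 17.42, 22.22, 27.02]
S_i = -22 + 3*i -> [-22, -19, -16, -13, -10]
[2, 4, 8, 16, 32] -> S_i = 2*2^i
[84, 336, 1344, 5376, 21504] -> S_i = 84*4^i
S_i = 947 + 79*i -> [947, 1026, 1105, 1184, 1263]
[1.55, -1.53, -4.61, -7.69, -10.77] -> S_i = 1.55 + -3.08*i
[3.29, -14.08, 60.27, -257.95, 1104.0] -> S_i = 3.29*(-4.28)^i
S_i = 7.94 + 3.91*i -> [7.94, 11.85, 15.76, 19.67, 23.58]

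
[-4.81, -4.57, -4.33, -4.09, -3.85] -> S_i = -4.81 + 0.24*i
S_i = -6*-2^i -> [-6, 12, -24, 48, -96]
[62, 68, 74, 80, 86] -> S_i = 62 + 6*i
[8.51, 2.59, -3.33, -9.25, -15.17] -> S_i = 8.51 + -5.92*i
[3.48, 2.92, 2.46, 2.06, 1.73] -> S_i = 3.48*0.84^i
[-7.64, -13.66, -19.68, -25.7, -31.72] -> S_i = -7.64 + -6.02*i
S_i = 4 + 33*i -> [4, 37, 70, 103, 136]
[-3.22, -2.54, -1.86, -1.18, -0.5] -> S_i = -3.22 + 0.68*i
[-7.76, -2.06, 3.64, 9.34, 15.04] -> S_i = -7.76 + 5.70*i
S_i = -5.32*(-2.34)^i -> [-5.32, 12.45, -29.13, 68.16, -159.51]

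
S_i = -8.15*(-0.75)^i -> [-8.15, 6.11, -4.58, 3.44, -2.58]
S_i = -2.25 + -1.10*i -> [-2.25, -3.35, -4.45, -5.55, -6.65]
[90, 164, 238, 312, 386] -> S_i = 90 + 74*i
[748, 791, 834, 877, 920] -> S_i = 748 + 43*i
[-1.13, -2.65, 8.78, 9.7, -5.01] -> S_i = Random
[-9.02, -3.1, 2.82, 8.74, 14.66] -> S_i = -9.02 + 5.92*i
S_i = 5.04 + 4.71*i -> [5.04, 9.75, 14.46, 19.17, 23.88]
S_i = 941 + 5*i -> [941, 946, 951, 956, 961]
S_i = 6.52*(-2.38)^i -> [6.52, -15.52, 36.93, -87.9, 209.2]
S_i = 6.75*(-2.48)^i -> [6.75, -16.74, 41.52, -102.96, 255.34]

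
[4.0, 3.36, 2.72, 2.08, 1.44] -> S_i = 4.00 + -0.64*i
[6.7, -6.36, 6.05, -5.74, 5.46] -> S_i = 6.70*(-0.95)^i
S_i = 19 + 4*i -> [19, 23, 27, 31, 35]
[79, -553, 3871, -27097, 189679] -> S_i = 79*-7^i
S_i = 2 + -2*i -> [2, 0, -2, -4, -6]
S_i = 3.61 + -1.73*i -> [3.61, 1.88, 0.15, -1.58, -3.31]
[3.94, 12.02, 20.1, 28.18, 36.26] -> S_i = 3.94 + 8.08*i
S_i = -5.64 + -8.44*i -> [-5.64, -14.08, -22.52, -30.96, -39.4]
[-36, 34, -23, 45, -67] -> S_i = Random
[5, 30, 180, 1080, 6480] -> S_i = 5*6^i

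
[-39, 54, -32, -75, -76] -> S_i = Random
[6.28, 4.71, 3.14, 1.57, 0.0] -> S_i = 6.28 + -1.57*i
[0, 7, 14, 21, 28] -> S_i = 0 + 7*i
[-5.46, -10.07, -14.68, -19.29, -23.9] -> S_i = -5.46 + -4.61*i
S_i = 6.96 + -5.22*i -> [6.96, 1.74, -3.48, -8.7, -13.92]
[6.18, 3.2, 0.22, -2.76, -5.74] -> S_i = 6.18 + -2.98*i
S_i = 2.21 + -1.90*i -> [2.21, 0.31, -1.59, -3.49, -5.39]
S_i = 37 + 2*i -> [37, 39, 41, 43, 45]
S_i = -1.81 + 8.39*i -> [-1.81, 6.58, 14.97, 23.36, 31.75]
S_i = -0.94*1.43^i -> [-0.94, -1.34, -1.92, -2.75, -3.93]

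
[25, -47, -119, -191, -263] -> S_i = 25 + -72*i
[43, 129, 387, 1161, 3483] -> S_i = 43*3^i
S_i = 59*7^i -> [59, 413, 2891, 20237, 141659]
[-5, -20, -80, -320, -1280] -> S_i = -5*4^i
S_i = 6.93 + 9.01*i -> [6.93, 15.94, 24.95, 33.96, 42.97]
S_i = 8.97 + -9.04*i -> [8.97, -0.07, -9.11, -18.15, -27.19]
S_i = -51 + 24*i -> [-51, -27, -3, 21, 45]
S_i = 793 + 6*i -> [793, 799, 805, 811, 817]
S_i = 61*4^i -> [61, 244, 976, 3904, 15616]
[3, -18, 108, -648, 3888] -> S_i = 3*-6^i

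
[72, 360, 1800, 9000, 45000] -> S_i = 72*5^i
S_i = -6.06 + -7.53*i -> [-6.06, -13.59, -21.12, -28.65, -36.18]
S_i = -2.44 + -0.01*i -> [-2.44, -2.45, -2.46, -2.47, -2.48]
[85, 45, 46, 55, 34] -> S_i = Random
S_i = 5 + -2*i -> [5, 3, 1, -1, -3]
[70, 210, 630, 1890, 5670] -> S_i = 70*3^i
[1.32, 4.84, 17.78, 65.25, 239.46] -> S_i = 1.32*3.67^i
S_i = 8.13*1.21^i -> [8.13, 9.84, 11.9, 14.4, 17.43]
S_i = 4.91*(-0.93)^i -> [4.91, -4.57, 4.25, -3.95, 3.67]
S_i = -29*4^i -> [-29, -116, -464, -1856, -7424]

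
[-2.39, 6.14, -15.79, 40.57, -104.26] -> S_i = -2.39*(-2.57)^i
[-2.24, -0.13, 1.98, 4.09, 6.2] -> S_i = -2.24 + 2.11*i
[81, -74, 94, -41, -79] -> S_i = Random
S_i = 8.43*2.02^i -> [8.43, 17.03, 34.4, 69.48, 140.36]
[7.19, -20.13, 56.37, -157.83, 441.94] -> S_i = 7.19*(-2.80)^i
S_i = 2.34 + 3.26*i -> [2.34, 5.6, 8.86, 12.12, 15.38]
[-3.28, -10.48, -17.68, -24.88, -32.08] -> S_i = -3.28 + -7.20*i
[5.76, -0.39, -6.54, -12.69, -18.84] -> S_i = 5.76 + -6.15*i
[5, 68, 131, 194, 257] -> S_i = 5 + 63*i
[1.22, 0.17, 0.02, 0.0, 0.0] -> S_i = 1.22*0.14^i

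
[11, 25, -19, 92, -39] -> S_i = Random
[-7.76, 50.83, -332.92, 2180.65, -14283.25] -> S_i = -7.76*(-6.55)^i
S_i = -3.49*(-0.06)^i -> [-3.49, 0.21, -0.01, 0.0, -0.0]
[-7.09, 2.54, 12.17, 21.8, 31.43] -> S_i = -7.09 + 9.63*i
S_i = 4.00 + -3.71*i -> [4.0, 0.29, -3.42, -7.13, -10.84]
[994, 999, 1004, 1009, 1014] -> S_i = 994 + 5*i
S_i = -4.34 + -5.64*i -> [-4.34, -9.98, -15.62, -21.26, -26.9]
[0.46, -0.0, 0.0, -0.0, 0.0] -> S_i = 0.46*(-0.01)^i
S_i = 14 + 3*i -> [14, 17, 20, 23, 26]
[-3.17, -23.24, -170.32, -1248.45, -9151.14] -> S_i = -3.17*7.33^i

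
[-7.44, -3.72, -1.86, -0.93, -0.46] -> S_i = -7.44*0.50^i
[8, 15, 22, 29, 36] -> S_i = 8 + 7*i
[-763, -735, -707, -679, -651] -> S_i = -763 + 28*i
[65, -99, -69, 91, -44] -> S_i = Random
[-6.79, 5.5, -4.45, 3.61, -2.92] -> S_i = -6.79*(-0.81)^i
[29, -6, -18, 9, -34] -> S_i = Random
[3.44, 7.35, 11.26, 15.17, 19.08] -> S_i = 3.44 + 3.91*i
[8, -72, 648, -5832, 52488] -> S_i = 8*-9^i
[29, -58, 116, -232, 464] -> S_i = 29*-2^i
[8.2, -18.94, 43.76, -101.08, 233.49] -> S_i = 8.20*(-2.31)^i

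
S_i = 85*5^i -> [85, 425, 2125, 10625, 53125]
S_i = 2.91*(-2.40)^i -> [2.91, -6.98, 16.76, -40.23, 96.55]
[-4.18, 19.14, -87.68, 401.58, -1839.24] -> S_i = -4.18*(-4.58)^i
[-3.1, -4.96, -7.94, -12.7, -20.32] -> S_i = -3.10*1.60^i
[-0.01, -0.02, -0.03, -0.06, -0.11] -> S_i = -0.01*1.84^i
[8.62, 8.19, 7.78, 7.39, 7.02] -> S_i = 8.62*0.95^i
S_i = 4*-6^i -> [4, -24, 144, -864, 5184]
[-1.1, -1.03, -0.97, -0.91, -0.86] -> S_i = -1.10*0.94^i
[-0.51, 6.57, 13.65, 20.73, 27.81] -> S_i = -0.51 + 7.08*i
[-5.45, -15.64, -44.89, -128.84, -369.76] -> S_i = -5.45*2.87^i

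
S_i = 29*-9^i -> [29, -261, 2349, -21141, 190269]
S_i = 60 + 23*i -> [60, 83, 106, 129, 152]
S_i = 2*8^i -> [2, 16, 128, 1024, 8192]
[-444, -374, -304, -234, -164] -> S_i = -444 + 70*i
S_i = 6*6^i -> [6, 36, 216, 1296, 7776]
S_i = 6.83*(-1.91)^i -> [6.83, -13.05, 24.92, -47.59, 90.9]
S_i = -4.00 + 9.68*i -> [-4.0, 5.68, 15.36, 25.04, 34.72]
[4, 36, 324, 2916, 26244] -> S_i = 4*9^i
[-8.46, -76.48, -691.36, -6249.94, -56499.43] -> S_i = -8.46*9.04^i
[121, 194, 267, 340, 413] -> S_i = 121 + 73*i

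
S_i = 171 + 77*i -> [171, 248, 325, 402, 479]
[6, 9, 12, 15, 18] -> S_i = 6 + 3*i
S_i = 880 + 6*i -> [880, 886, 892, 898, 904]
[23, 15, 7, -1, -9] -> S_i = 23 + -8*i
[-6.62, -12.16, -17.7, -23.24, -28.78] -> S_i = -6.62 + -5.54*i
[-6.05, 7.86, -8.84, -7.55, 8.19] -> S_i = Random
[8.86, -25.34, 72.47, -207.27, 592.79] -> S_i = 8.86*(-2.86)^i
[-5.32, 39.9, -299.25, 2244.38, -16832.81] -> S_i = -5.32*(-7.50)^i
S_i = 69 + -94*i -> [69, -25, -119, -213, -307]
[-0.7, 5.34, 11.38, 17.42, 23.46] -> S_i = -0.70 + 6.04*i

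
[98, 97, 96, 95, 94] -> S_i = 98 + -1*i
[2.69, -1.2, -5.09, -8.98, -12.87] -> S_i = 2.69 + -3.89*i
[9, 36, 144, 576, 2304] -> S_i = 9*4^i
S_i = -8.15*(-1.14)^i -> [-8.15, 9.29, -10.59, 12.07, -13.77]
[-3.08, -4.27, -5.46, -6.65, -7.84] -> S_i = -3.08 + -1.19*i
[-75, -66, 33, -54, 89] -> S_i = Random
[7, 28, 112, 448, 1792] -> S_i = 7*4^i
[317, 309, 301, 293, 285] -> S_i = 317 + -8*i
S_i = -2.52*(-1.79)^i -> [-2.52, 4.51, -8.07, 14.45, -25.87]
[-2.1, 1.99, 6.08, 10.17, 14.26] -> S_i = -2.10 + 4.09*i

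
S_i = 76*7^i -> [76, 532, 3724, 26068, 182476]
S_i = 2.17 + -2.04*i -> [2.17, 0.13, -1.91, -3.95, -5.99]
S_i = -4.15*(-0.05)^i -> [-4.15, 0.21, -0.01, 0.0, -0.0]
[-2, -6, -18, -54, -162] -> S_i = -2*3^i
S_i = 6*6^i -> [6, 36, 216, 1296, 7776]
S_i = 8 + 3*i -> [8, 11, 14, 17, 20]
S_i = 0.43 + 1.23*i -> [0.43, 1.66, 2.89, 4.12, 5.35]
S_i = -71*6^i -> [-71, -426, -2556, -15336, -92016]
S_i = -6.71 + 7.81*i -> [-6.71, 1.1, 8.91, 16.72, 24.53]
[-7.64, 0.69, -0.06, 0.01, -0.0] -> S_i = -7.64*(-0.09)^i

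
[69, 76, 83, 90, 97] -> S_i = 69 + 7*i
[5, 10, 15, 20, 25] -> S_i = 5 + 5*i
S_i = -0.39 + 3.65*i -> [-0.39, 3.26, 6.91, 10.56, 14.21]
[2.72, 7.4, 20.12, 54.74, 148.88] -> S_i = 2.72*2.72^i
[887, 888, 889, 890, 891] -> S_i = 887 + 1*i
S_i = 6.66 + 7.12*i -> [6.66, 13.78, 20.9, 28.02, 35.14]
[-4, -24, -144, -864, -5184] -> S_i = -4*6^i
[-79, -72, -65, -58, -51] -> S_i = -79 + 7*i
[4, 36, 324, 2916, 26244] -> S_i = 4*9^i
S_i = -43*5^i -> [-43, -215, -1075, -5375, -26875]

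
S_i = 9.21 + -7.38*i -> [9.21, 1.83, -5.55, -12.93, -20.31]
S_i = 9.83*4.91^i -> [9.83, 48.27, 236.98, 1163.58, 5713.2]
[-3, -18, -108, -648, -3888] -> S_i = -3*6^i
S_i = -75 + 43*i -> [-75, -32, 11, 54, 97]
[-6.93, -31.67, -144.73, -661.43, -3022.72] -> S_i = -6.93*4.57^i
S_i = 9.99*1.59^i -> [9.99, 15.88, 25.26, 40.16, 63.85]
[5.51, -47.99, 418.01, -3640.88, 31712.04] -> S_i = 5.51*(-8.71)^i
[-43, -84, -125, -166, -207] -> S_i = -43 + -41*i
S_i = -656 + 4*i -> [-656, -652, -648, -644, -640]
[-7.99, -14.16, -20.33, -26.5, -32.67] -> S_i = -7.99 + -6.17*i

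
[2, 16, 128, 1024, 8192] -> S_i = 2*8^i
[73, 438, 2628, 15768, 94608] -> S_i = 73*6^i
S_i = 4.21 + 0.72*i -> [4.21, 4.93, 5.65, 6.37, 7.09]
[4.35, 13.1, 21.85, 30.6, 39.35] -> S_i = 4.35 + 8.75*i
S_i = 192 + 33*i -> [192, 225, 258, 291, 324]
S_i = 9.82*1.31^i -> [9.82, 12.86, 16.85, 22.08, 28.92]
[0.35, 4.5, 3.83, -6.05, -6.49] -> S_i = Random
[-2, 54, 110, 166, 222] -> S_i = -2 + 56*i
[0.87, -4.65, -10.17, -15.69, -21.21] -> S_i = 0.87 + -5.52*i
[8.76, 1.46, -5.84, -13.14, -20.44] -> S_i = 8.76 + -7.30*i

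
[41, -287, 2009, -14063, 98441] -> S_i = 41*-7^i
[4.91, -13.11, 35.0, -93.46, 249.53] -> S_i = 4.91*(-2.67)^i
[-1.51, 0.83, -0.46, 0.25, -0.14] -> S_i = -1.51*(-0.55)^i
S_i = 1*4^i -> [1, 4, 16, 64, 256]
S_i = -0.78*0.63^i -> [-0.78, -0.49, -0.31, -0.2, -0.12]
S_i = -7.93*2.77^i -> [-7.93, -21.97, -60.85, -168.54, -466.87]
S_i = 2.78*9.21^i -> [2.78, 25.6, 235.81, 2171.82, 20002.46]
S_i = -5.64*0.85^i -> [-5.64, -4.79, -4.07, -3.46, -2.94]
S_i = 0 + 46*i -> [0, 46, 92, 138, 184]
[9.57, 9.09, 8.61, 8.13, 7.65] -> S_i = 9.57 + -0.48*i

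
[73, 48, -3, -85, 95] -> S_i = Random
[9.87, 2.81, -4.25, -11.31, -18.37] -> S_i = 9.87 + -7.06*i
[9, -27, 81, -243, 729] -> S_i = 9*-3^i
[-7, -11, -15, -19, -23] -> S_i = -7 + -4*i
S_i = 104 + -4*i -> [104, 100, 96, 92, 88]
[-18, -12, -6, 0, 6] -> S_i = -18 + 6*i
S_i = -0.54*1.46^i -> [-0.54, -0.79, -1.15, -1.68, -2.45]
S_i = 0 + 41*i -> [0, 41, 82, 123, 164]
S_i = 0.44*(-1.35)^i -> [0.44, -0.59, 0.8, -1.08, 1.46]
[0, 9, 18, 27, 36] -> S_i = 0 + 9*i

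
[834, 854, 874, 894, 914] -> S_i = 834 + 20*i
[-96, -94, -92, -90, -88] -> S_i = -96 + 2*i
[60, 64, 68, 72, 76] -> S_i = 60 + 4*i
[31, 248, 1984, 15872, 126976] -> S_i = 31*8^i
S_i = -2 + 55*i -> [-2, 53, 108, 163, 218]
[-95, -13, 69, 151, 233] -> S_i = -95 + 82*i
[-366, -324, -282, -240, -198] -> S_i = -366 + 42*i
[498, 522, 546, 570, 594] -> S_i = 498 + 24*i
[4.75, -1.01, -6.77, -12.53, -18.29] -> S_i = 4.75 + -5.76*i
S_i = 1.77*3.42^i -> [1.77, 6.05, 20.7, 70.8, 242.15]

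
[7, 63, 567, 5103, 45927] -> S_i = 7*9^i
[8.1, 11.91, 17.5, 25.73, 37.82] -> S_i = 8.10*1.47^i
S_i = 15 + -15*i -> [15, 0, -15, -30, -45]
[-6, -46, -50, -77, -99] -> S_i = Random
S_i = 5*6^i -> [5, 30, 180, 1080, 6480]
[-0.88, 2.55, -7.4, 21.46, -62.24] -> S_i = -0.88*(-2.90)^i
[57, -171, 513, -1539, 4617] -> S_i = 57*-3^i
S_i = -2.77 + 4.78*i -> [-2.77, 2.01, 6.79, 11.57, 16.35]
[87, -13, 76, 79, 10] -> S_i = Random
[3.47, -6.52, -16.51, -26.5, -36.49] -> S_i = 3.47 + -9.99*i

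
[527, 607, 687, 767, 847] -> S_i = 527 + 80*i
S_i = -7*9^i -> [-7, -63, -567, -5103, -45927]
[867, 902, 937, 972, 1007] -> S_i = 867 + 35*i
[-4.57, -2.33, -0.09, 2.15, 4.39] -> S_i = -4.57 + 2.24*i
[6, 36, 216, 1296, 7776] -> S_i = 6*6^i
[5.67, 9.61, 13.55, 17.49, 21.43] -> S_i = 5.67 + 3.94*i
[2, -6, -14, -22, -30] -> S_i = 2 + -8*i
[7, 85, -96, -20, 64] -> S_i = Random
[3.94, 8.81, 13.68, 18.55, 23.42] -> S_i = 3.94 + 4.87*i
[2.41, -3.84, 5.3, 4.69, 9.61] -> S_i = Random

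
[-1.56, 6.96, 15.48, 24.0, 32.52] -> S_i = -1.56 + 8.52*i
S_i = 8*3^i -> [8, 24, 72, 216, 648]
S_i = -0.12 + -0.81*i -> [-0.12, -0.93, -1.74, -2.55, -3.36]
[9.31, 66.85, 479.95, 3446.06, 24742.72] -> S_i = 9.31*7.18^i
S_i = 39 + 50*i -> [39, 89, 139, 189, 239]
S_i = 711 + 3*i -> [711, 714, 717, 720, 723]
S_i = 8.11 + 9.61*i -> [8.11, 17.72, 27.33, 36.94, 46.55]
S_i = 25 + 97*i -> [25, 122, 219, 316, 413]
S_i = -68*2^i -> [-68, -136, -272, -544, -1088]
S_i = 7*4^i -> [7, 28, 112, 448, 1792]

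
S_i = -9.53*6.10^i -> [-9.53, -58.13, -354.61, -2163.13, -13195.09]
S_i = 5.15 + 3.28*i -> [5.15, 8.43, 11.71, 14.99, 18.27]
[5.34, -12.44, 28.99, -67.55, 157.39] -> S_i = 5.34*(-2.33)^i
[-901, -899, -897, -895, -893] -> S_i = -901 + 2*i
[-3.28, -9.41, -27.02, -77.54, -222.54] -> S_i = -3.28*2.87^i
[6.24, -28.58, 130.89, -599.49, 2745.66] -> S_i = 6.24*(-4.58)^i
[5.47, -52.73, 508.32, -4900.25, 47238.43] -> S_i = 5.47*(-9.64)^i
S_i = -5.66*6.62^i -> [-5.66, -37.47, -248.05, -1642.07, -10870.47]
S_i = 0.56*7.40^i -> [0.56, 4.14, 30.67, 226.93, 1679.25]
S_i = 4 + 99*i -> [4, 103, 202, 301, 400]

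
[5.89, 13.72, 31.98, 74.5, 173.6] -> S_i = 5.89*2.33^i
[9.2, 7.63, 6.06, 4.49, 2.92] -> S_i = 9.20 + -1.57*i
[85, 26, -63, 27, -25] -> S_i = Random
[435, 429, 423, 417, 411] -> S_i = 435 + -6*i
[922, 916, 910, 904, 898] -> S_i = 922 + -6*i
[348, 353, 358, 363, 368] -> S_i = 348 + 5*i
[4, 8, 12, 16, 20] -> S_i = 4 + 4*i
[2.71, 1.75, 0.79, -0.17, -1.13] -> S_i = 2.71 + -0.96*i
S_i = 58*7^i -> [58, 406, 2842, 19894, 139258]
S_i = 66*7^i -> [66, 462, 3234, 22638, 158466]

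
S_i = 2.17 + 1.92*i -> [2.17, 4.09, 6.01, 7.93, 9.85]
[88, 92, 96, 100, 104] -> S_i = 88 + 4*i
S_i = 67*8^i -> [67, 536, 4288, 34304, 274432]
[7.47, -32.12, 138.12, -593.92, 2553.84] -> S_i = 7.47*(-4.30)^i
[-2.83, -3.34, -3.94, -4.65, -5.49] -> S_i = -2.83*1.18^i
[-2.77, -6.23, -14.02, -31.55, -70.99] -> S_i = -2.77*2.25^i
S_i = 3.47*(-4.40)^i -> [3.47, -15.27, 67.18, -295.59, 1300.59]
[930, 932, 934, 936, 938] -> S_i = 930 + 2*i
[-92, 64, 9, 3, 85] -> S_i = Random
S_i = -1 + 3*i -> [-1, 2, 5, 8, 11]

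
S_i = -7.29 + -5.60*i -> [-7.29, -12.89, -18.49, -24.09, -29.69]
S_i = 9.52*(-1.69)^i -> [9.52, -16.09, 27.19, -45.95, 77.66]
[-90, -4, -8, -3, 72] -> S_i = Random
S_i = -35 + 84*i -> [-35, 49, 133, 217, 301]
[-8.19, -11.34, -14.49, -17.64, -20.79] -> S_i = -8.19 + -3.15*i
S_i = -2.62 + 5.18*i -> [-2.62, 2.56, 7.74, 12.92, 18.1]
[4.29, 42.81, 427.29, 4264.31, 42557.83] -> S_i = 4.29*9.98^i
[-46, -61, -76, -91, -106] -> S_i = -46 + -15*i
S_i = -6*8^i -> [-6, -48, -384, -3072, -24576]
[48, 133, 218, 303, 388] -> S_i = 48 + 85*i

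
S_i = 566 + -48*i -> [566, 518, 470, 422, 374]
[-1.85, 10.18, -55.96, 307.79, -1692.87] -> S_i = -1.85*(-5.50)^i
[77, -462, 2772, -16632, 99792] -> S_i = 77*-6^i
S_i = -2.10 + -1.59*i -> [-2.1, -3.69, -5.28, -6.87, -8.46]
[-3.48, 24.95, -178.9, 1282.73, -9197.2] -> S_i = -3.48*(-7.17)^i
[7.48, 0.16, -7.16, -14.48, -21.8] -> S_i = 7.48 + -7.32*i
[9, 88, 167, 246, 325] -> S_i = 9 + 79*i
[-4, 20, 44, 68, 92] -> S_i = -4 + 24*i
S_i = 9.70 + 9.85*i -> [9.7, 19.55, 29.4, 39.25, 49.1]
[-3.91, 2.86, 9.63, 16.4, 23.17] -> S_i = -3.91 + 6.77*i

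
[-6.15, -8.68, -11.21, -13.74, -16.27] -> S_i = -6.15 + -2.53*i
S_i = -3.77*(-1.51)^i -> [-3.77, 5.69, -8.6, 12.98, -19.6]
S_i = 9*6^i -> [9, 54, 324, 1944, 11664]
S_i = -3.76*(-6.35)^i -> [-3.76, 23.88, -151.61, 962.74, -6113.4]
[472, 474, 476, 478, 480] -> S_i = 472 + 2*i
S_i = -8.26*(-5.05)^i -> [-8.26, 41.71, -210.65, 1063.79, -5372.12]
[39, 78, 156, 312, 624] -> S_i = 39*2^i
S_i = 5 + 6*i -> [5, 11, 17, 23, 29]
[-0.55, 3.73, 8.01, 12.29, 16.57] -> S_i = -0.55 + 4.28*i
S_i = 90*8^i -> [90, 720, 5760, 46080, 368640]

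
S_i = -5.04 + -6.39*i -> [-5.04, -11.43, -17.82, -24.21, -30.6]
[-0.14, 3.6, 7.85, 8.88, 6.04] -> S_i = Random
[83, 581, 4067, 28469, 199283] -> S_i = 83*7^i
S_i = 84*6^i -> [84, 504, 3024, 18144, 108864]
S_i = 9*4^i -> [9, 36, 144, 576, 2304]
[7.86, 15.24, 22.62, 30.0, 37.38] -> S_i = 7.86 + 7.38*i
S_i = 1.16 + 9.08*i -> [1.16, 10.24, 19.32, 28.4, 37.48]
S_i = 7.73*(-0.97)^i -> [7.73, -7.5, 7.27, -7.05, 6.84]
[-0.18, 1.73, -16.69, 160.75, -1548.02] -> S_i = -0.18*(-9.63)^i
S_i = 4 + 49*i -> [4, 53, 102, 151, 200]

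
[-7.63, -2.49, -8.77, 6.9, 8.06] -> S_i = Random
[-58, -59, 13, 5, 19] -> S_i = Random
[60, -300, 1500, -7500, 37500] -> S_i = 60*-5^i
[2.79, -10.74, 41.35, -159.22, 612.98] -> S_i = 2.79*(-3.85)^i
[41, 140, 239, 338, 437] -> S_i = 41 + 99*i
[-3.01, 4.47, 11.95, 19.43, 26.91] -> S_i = -3.01 + 7.48*i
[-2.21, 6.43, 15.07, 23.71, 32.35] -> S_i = -2.21 + 8.64*i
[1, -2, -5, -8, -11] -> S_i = 1 + -3*i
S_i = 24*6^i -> [24, 144, 864, 5184, 31104]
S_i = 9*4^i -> [9, 36, 144, 576, 2304]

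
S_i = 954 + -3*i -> [954, 951, 948, 945, 942]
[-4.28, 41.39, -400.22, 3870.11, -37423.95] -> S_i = -4.28*(-9.67)^i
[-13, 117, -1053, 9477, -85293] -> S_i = -13*-9^i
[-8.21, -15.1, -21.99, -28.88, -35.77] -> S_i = -8.21 + -6.89*i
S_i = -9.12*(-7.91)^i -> [-9.12, 72.14, -570.62, 4513.61, -35702.68]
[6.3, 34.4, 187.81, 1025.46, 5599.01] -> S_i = 6.30*5.46^i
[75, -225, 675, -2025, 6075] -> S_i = 75*-3^i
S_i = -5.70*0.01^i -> [-5.7, -0.06, -0.0, -0.0, -0.0]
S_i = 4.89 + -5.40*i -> [4.89, -0.51, -5.91, -11.31, -16.71]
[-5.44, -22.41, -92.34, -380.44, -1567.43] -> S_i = -5.44*4.12^i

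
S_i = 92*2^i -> [92, 184, 368, 736, 1472]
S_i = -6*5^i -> [-6, -30, -150, -750, -3750]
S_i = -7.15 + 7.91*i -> [-7.15, 0.76, 8.67, 16.58, 24.49]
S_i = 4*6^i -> [4, 24, 144, 864, 5184]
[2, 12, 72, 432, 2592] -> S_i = 2*6^i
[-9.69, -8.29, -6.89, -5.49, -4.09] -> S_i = -9.69 + 1.40*i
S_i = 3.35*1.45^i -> [3.35, 4.86, 7.04, 10.21, 14.81]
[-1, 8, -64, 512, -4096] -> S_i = -1*-8^i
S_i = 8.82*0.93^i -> [8.82, 8.2, 7.63, 7.09, 6.6]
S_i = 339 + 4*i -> [339, 343, 347, 351, 355]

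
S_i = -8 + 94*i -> [-8, 86, 180, 274, 368]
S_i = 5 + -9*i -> [5, -4, -13, -22, -31]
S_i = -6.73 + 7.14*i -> [-6.73, 0.41, 7.55, 14.69, 21.83]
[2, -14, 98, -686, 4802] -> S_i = 2*-7^i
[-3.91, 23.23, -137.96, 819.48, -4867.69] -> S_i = -3.91*(-5.94)^i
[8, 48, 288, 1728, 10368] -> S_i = 8*6^i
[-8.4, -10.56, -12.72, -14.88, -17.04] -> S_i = -8.40 + -2.16*i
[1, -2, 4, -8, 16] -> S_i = 1*-2^i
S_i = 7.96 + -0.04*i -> [7.96, 7.92, 7.88, 7.84, 7.8]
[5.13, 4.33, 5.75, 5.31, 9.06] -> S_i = Random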